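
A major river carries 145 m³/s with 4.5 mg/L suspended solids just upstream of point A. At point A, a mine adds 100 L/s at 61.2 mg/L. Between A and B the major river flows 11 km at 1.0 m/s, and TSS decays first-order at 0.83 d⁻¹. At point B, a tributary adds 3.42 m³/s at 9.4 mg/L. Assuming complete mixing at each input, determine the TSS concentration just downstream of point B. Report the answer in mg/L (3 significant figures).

4.21 mg/L

100 L/s = 0.1 m³/s.
After input A: C = (145·4.5 + 0.1·61.2) / 145.1 = 4.539 mg/L.
Over the 11 km reach to input B (t = 1.1e+04 s = 0.1273 d), decay gives C = 4.539·exp(−0.83·0.1273) = 4.084 mg/L.
After input B: C = (145.1·4.084 + 3.42·9.4) / 148.5 = 4.206 mg/L.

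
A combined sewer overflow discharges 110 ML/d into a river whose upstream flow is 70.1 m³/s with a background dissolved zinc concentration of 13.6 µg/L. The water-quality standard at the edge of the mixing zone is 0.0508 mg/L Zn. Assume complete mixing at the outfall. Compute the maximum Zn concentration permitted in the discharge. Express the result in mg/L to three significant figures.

110 ML/d = 1.273 m³/s.
13.6 µg/L = 0.0136 mg/L.
Mass balance: 0.0508·71.37 = 1.273·Cₑ + 70.1·0.0136.
Cₑ = (3.626 − 0.9534) / 1.273 = 2.099 mg/L.

2.10 mg/L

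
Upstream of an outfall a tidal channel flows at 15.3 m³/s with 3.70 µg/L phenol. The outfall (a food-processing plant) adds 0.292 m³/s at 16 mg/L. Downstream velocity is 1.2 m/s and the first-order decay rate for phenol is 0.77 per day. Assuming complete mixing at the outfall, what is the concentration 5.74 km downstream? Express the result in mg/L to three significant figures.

3.70 µg/L = 0.0037 mg/L.
After complete mixing, C₀ = (0.292·16 + 15.3·0.0037) / 15.59 = 0.3033 mg/L.
Travel time t = 5740 m / 1.2 m/s = 4783 s = 0.05536 d.
C = 0.3033·exp(−0.77·0.05536) = 0.3033·0.9583 = 0.2906 mg/L.

0.291 mg/L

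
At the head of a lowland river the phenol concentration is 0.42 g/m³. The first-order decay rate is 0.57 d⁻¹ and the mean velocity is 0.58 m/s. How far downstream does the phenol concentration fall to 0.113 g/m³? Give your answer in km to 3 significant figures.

From C = C₀·e^(−kt), t = ln(C₀/C)/k = ln(0.42/0.113)/0.57 = 1.313/0.57 = 2.303 d.
Distance = v·t = 0.58 m/s × 1.99e+05 s = 1.154e+05 m = 115.4 km.

115 km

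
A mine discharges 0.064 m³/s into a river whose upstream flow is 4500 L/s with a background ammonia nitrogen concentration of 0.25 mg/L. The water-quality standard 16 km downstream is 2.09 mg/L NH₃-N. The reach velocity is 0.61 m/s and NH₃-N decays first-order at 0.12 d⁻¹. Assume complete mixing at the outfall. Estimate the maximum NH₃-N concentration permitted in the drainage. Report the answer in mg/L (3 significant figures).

4500 L/s = 4.5 m³/s.
Travel time to the compliance point: t = 1.6e+04/0.61 = 2.623e+04 s = 0.3036 d; decay factor exp(−0.12·0.3036) = 0.9642.
So the concentration just after mixing may be at most 2.09/0.9642 = 2.168 mg/L.
Mass balance: 2.168·4.564 = 0.064·Cₑ + 4.5·0.25.
Cₑ = (9.893 − 1.125) / 0.064 = 137 mg/L.

137 mg/L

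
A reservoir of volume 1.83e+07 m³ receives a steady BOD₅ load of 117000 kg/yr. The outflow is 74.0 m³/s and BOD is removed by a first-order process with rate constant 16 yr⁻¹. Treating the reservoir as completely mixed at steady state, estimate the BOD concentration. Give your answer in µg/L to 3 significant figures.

Outflow Q = 74.0 m³/s × 3.156e+07 s/yr = 2.335e+09 m³/yr.
Steady-state CSTR mass balance: W = Q·C + k·V·C, so C = W/(Q + kV).
Q + kV = 2.335e+09 + 16·1.83e+07 = 2.628e+09 m³/yr.
C = 117000/2.628e+09 = 4.452e-05 kg/m³ = 0.04452 mg/L = 44.52 µg/L.

44.5 µg/L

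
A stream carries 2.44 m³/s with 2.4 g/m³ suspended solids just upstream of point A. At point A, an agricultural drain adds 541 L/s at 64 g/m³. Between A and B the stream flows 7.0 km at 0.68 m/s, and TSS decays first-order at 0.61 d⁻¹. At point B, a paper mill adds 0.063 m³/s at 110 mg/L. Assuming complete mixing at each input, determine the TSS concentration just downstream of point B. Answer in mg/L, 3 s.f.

14.6 mg/L

541 L/s = 0.541 m³/s.
After input A: C = (2.44·2.4 + 0.541·64) / 2.981 = 13.58 mg/L.
Over the 7.0 km reach to input B (t = 1.029e+04 s = 0.1191 d), decay gives C = 13.58·exp(−0.61·0.1191) = 12.63 mg/L.
After input B: C = (2.981·12.63 + 0.063·110) / 3.044 = 14.64 mg/L.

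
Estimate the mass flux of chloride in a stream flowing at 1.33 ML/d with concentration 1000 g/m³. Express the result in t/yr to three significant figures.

486 t/yr

1.33 ML/d = 0.01539 m³/s.
Mass flux = Q·C = 0.01539 m³/s × 1000 g/m³ = 15.39 g/s.
= 15.39 g/s × 31.56 = 485.8 t/yr.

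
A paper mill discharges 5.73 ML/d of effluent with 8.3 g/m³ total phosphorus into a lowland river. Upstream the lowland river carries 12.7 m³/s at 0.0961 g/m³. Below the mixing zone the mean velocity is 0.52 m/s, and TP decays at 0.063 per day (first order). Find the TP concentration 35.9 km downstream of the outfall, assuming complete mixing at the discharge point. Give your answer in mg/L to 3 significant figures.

5.73 ML/d = 0.06632 m³/s.
After complete mixing, C₀ = (0.06632·8.3 + 12.7·0.0961) / 12.77 = 0.1387 mg/L.
Travel time t = 3.59e+04 m / 0.52 m/s = 6.904e+04 s = 0.7991 d.
C = 0.1387·exp(−0.063·0.7991) = 0.1387·0.9509 = 0.1319 mg/L.

0.132 mg/L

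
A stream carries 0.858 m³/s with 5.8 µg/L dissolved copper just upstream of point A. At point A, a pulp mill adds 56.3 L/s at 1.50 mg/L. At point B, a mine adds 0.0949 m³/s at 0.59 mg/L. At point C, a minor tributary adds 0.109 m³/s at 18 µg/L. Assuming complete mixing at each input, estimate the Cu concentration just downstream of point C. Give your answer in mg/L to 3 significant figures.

0.132 mg/L

5.8 µg/L = 0.0058 mg/L.
56.3 L/s = 0.0563 m³/s.
After input A: C = (0.858·0.0058 + 0.0563·1.5) / 0.9143 = 0.09781 mg/L.
After input B: C = (0.9143·0.09781 + 0.0949·0.59) / 1.009 = 0.1441 mg/L.
18 µg/L = 0.018 mg/L.
After input C: C = (1.009·0.1441 + 0.109·0.018) / 1.118 = 0.1318 mg/L.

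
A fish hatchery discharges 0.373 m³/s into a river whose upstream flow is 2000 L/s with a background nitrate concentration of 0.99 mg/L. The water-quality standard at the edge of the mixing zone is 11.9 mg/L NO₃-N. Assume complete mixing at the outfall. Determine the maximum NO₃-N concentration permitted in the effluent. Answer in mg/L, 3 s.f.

70.4 mg/L

2000 L/s = 2 m³/s.
Mass balance: 11.9·2.373 = 0.373·Cₑ + 2·0.99.
Cₑ = (28.24 − 1.98) / 0.373 = 70.4 mg/L.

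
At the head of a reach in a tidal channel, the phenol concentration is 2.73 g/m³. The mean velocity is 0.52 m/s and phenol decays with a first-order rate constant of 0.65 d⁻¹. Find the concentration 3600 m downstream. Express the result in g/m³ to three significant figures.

Travel time t = 3600 m / 0.52 m/s = 3600/0.52 = 6923 s = 0.08013 d.
First-order decay: C = 2.73·exp(−0.65·0.08013) = 2.73·0.9492 = 2.591 g/m³.

2.59 g/m³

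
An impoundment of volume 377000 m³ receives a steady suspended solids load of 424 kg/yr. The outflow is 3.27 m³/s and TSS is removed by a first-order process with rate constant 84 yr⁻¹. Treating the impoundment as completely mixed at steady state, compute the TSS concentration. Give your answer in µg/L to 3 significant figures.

3.14 µg/L

Outflow Q = 3.27 m³/s × 3.156e+07 s/yr = 1.032e+08 m³/yr.
Steady-state CSTR mass balance: W = Q·C + k·V·C, so C = W/(Q + kV).
Q + kV = 1.032e+08 + 84·377000 = 1.349e+08 m³/yr.
C = 424/1.349e+08 = 3.144e-06 kg/m³ = 0.003144 mg/L = 3.144 µg/L.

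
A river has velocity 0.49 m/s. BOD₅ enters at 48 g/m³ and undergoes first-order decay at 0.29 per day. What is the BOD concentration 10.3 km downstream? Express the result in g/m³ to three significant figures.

Travel time t = 10.3 km / 0.49 m/s = 1.03e+04/0.49 = 2.102e+04 s = 0.2433 d.
First-order decay: C = 48·exp(−0.29·0.2433) = 48·0.9319 = 44.73 g/m³.

44.7 g/m³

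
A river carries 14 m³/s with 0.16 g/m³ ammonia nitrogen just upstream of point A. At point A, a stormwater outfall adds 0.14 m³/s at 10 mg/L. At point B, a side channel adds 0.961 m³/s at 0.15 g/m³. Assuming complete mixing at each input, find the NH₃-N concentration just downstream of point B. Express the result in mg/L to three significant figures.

0.251 mg/L

After input A: C = (14·0.16 + 0.14·10) / 14.14 = 0.2574 mg/L.
After input B: C = (14.14·0.2574 + 0.961·0.15) / 15.1 = 0.2506 mg/L.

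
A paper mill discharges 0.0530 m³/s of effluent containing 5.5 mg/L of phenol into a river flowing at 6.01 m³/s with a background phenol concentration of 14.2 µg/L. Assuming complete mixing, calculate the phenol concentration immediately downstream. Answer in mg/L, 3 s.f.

0.0622 mg/L

14.2 µg/L = 0.0142 mg/L.
Conservation of mass across the mixing zone: C = (0.053·5.5 + 6.01·0.0142) / (0.053 + 6.01) = 0.3768/6.063 = 0.06215 mg/L.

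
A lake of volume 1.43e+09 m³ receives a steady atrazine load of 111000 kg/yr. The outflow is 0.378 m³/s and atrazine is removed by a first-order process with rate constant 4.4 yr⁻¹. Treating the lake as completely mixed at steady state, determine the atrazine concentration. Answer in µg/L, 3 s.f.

17.6 µg/L

Outflow Q = 0.378 m³/s × 3.156e+07 s/yr = 1.193e+07 m³/yr.
Steady-state CSTR mass balance: W = Q·C + k·V·C, so C = W/(Q + kV).
Q + kV = 1.193e+07 + 4.4·1.43e+09 = 6.304e+09 m³/yr.
C = 111000/6.304e+09 = 1.761e-05 kg/m³ = 0.01761 mg/L = 17.61 µg/L.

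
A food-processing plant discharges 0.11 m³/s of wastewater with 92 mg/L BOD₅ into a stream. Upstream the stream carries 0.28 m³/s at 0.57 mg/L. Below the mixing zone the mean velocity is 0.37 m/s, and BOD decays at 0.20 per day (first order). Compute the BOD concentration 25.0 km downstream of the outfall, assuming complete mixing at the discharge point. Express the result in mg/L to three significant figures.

22.5 mg/L

After complete mixing, C₀ = (0.11·92 + 0.28·0.57) / 0.39 = 26.36 mg/L.
Travel time t = 2.5e+04 m / 0.37 m/s = 6.757e+04 s = 0.782 d.
C = 26.36·exp(−0.20·0.782) = 26.36·0.8552 = 22.54 mg/L.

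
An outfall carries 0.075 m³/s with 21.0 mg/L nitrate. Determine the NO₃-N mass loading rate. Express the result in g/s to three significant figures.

1.57 g/s

Mass flux = Q·C = 0.075 m³/s × 21 g/m³ = 1.575 g/s.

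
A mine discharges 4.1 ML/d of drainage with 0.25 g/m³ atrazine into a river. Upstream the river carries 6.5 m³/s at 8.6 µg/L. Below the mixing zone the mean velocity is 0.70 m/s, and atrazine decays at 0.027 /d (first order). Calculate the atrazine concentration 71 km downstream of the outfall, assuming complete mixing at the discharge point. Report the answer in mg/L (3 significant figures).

4.1 ML/d = 0.04745 m³/s.
8.6 µg/L = 0.0086 mg/L.
After complete mixing, C₀ = (0.04745·0.25 + 6.5·0.0086) / 6.547 = 0.01035 mg/L.
Travel time t = 7.1e+04 m / 0.70 m/s = 1.014e+05 s = 1.174 d.
C = 0.01035·exp(−0.027·1.174) = 0.01035·0.9688 = 0.01003 mg/L.

0.0100 mg/L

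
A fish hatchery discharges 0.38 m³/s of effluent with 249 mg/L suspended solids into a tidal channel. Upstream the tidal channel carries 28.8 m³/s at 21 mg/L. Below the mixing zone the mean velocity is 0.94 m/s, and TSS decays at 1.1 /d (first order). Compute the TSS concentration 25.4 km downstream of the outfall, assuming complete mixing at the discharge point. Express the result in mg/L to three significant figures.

17.0 mg/L

After complete mixing, C₀ = (0.38·249 + 28.8·21) / 29.18 = 23.97 mg/L.
Travel time t = 2.54e+04 m / 0.94 m/s = 2.702e+04 s = 0.3127 d.
C = 23.97·exp(−1.1·0.3127) = 23.97·0.7089 = 16.99 mg/L.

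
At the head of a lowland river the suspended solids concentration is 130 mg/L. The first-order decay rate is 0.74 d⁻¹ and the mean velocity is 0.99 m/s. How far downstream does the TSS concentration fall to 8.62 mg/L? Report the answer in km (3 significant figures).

314 km

From C = C₀·e^(−kt), t = ln(C₀/C)/k = ln(130/8.62)/0.74 = 2.713/0.74 = 3.667 d.
Distance = v·t = 0.99 m/s × 3.168e+05 s = 3.136e+05 m = 313.6 km.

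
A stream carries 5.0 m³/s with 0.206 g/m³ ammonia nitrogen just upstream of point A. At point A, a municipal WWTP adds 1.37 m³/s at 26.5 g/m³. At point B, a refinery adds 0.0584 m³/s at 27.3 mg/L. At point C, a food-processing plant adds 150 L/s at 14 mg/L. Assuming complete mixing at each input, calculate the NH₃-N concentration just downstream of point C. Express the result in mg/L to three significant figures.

6.24 mg/L

After input A: C = (5·0.206 + 1.37·26.5) / 6.37 = 5.861 mg/L.
After input B: C = (6.37·5.861 + 0.0584·27.3) / 6.428 = 6.056 mg/L.
150 L/s = 0.15 m³/s.
After input C: C = (6.428·6.056 + 0.15·14) / 6.578 = 6.237 mg/L.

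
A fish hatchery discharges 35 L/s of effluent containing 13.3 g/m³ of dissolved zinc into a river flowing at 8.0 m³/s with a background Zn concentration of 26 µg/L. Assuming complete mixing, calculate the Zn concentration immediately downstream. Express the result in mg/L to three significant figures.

0.0838 mg/L

35 L/s = 0.035 m³/s.
26 µg/L = 0.026 mg/L.
Flow-weighted mixing gives C = (0.035·13.3 + 8·0.026) / (0.035 + 8) = 0.6735/8.035 = 0.08382 mg/L.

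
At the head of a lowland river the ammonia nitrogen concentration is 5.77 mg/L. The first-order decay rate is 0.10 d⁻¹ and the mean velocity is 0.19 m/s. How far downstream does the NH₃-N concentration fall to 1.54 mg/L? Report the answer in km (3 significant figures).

217 km

From C = C₀·e^(−kt), t = ln(C₀/C)/k = ln(5.77/1.54)/0.10 = 1.321/0.10 = 13.21 d.
Distance = v·t = 0.19 m/s × 1.141e+06 s = 2.168e+05 m = 216.8 km.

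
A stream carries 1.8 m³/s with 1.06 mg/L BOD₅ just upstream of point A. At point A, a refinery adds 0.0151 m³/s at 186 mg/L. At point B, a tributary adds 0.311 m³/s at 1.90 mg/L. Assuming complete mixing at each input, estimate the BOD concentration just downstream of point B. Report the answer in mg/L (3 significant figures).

2.50 mg/L

After input A: C = (1.8·1.06 + 0.0151·186) / 1.815 = 2.599 mg/L.
After input B: C = (1.815·2.599 + 0.311·1.9) / 2.126 = 2.496 mg/L.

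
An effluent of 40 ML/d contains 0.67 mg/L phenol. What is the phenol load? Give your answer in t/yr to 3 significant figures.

9.79 t/yr

40 ML/d = 0.463 m³/s.
Mass flux = Q·C = 0.463 m³/s × 0.67 g/m³ = 0.3102 g/s.
= 0.3102 g/s × 31.56 = 9.789 t/yr.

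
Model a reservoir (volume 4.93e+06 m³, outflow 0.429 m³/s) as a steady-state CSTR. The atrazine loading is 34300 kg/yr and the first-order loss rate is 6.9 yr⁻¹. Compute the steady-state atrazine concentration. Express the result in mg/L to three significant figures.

0.721 mg/L

Outflow Q = 0.429 m³/s × 3.156e+07 s/yr = 1.354e+07 m³/yr.
Steady-state CSTR mass balance: W = Q·C + k·V·C, so C = W/(Q + kV).
Q + kV = 1.354e+07 + 6.9·4.93e+06 = 4.756e+07 m³/yr.
C = 34300/4.756e+07 = 0.0007213 kg/m³ = 0.7213 mg/L.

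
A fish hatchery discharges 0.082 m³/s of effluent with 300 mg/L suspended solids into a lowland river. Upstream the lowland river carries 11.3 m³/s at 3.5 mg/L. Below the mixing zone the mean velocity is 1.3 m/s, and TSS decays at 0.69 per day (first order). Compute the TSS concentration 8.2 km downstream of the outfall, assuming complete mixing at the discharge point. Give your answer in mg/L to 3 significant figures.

5.36 mg/L

After complete mixing, C₀ = (0.082·300 + 11.3·3.5) / 11.38 = 5.636 mg/L.
Travel time t = 8200 m / 1.3 m/s = 6308 s = 0.07301 d.
C = 5.636·exp(−0.69·0.07301) = 5.636·0.9509 = 5.359 mg/L.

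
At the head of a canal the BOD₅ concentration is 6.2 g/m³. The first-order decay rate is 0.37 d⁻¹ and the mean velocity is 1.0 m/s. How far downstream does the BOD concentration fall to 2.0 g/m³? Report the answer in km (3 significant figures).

264 km

From C = C₀·e^(−kt), t = ln(C₀/C)/k = ln(6.2/2.0)/0.37 = 1.131/0.37 = 3.058 d.
Distance = v·t = 1.0 m/s × 2.642e+05 s = 2.642e+05 m = 264.2 km.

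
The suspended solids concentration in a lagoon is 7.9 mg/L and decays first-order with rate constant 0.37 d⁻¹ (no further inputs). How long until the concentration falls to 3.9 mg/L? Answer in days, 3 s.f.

t = ln(C₀/C)/k = ln(7.9/3.9)/0.37 = 0.7059/0.37 = 1.908 d.

1.91 d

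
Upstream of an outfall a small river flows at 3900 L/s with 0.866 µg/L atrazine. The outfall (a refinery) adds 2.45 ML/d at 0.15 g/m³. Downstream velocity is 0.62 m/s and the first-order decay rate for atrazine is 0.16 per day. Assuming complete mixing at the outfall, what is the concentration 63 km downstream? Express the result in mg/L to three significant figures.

2.45 ML/d = 0.02836 m³/s.
3900 L/s = 3.9 m³/s.
0.866 µg/L = 0.000866 mg/L.
After complete mixing, C₀ = (0.02836·0.15 + 3.9·0.000866) / 3.928 = 0.001943 mg/L.
Travel time t = 6.3e+04 m / 0.62 m/s = 1.016e+05 s = 1.176 d.
C = 0.001943·exp(−0.16·1.176) = 0.001943·0.8285 = 0.001609 mg/L.

0.00161 mg/L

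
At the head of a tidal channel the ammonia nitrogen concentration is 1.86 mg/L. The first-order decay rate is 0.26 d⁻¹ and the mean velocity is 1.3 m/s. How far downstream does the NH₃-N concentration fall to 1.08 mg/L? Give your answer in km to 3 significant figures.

From C = C₀·e^(−kt), t = ln(C₀/C)/k = ln(1.86/1.08)/0.26 = 0.5436/0.26 = 2.091 d.
Distance = v·t = 1.3 m/s × 1.806e+05 s = 2.348e+05 m = 234.8 km.

235 km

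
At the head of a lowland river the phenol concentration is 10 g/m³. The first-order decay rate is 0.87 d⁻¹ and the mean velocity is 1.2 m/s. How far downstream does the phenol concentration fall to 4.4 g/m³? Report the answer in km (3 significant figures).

97.8 km

From C = C₀·e^(−kt), t = ln(C₀/C)/k = ln(10/4.4)/0.87 = 0.821/0.87 = 0.9437 d.
Distance = v·t = 1.2 m/s × 8.153e+04 s = 9.784e+04 m = 97.84 km.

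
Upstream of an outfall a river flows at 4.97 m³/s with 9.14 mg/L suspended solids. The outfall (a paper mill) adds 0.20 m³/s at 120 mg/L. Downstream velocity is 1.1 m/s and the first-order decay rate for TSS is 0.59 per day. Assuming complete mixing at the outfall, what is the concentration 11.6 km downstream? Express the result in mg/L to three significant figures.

12.5 mg/L

After complete mixing, C₀ = (0.2·120 + 4.97·9.14) / 5.17 = 13.43 mg/L.
Travel time t = 1.16e+04 m / 1.1 m/s = 1.055e+04 s = 0.1221 d.
C = 13.43·exp(−0.59·0.1221) = 13.43·0.9305 = 12.5 mg/L.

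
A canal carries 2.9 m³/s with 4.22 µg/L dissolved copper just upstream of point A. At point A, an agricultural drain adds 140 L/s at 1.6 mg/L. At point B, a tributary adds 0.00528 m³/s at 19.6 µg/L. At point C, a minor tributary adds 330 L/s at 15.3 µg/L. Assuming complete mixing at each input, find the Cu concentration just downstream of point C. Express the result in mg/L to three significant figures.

0.0715 mg/L

4.22 µg/L = 0.00422 mg/L.
140 L/s = 0.14 m³/s.
After input A: C = (2.9·0.00422 + 0.14·1.6) / 3.04 = 0.07771 mg/L.
19.6 µg/L = 0.0196 mg/L.
After input B: C = (3.04·0.07771 + 0.00528·0.0196) / 3.045 = 0.07761 mg/L.
330 L/s = 0.33 m³/s.
15.3 µg/L = 0.0153 mg/L.
After input C: C = (3.045·0.07761 + 0.33·0.0153) / 3.375 = 0.07152 mg/L.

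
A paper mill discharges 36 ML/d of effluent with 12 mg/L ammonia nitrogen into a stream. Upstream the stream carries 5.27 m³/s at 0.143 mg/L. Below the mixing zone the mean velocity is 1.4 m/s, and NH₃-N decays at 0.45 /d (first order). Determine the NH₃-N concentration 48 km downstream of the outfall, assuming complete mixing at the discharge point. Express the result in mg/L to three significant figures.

36 ML/d = 0.4167 m³/s.
After complete mixing, C₀ = (0.4167·12 + 5.27·0.143) / 5.687 = 1.012 mg/L.
Travel time t = 4.8e+04 m / 1.4 m/s = 3.429e+04 s = 0.3968 d.
C = 1.012·exp(−0.45·0.3968) = 1.012·0.8365 = 0.8463 mg/L.

0.846 mg/L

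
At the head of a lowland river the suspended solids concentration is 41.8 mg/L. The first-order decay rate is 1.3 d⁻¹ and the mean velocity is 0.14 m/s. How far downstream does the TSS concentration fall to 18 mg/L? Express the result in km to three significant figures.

From C = C₀·e^(−kt), t = ln(C₀/C)/k = ln(41.8/18)/1.3 = 0.8425/1.3 = 0.6481 d.
Distance = v·t = 0.14 m/s × 5.6e+04 s = 7839 m = 7.839 km.

7.84 km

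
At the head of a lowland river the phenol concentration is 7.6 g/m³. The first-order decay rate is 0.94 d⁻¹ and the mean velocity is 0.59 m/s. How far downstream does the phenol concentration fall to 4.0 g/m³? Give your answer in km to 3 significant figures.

From C = C₀·e^(−kt), t = ln(C₀/C)/k = ln(7.6/4.0)/0.94 = 0.6419/0.94 = 0.6828 d.
Distance = v·t = 0.59 m/s × 5.9e+04 s = 3.481e+04 m = 34.81 km.

34.8 km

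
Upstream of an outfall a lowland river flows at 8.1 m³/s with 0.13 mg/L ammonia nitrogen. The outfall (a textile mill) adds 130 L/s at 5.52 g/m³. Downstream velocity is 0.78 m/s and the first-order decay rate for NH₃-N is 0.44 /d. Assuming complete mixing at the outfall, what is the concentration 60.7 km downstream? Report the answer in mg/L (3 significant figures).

0.145 mg/L

130 L/s = 0.13 m³/s.
After complete mixing, C₀ = (0.13·5.52 + 8.1·0.13) / 8.23 = 0.2151 mg/L.
Travel time t = 6.07e+04 m / 0.78 m/s = 7.782e+04 s = 0.9007 d.
C = 0.2151·exp(−0.44·0.9007) = 0.2151·0.6728 = 0.1447 mg/L.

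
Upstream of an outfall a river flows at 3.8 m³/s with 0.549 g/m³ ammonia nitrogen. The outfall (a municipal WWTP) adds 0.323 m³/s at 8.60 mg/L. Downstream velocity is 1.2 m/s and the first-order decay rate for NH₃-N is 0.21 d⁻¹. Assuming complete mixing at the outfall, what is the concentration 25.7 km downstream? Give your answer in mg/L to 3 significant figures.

1.12 mg/L

After complete mixing, C₀ = (0.323·8.6 + 3.8·0.549) / 4.123 = 1.18 mg/L.
Travel time t = 2.57e+04 m / 1.2 m/s = 2.142e+04 s = 0.2479 d.
C = 1.18·exp(−0.21·0.2479) = 1.18·0.9493 = 1.12 mg/L.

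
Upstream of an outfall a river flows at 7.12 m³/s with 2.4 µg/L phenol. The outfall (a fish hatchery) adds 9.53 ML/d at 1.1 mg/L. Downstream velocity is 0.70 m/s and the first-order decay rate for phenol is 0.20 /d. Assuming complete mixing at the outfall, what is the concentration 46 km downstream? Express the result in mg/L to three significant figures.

0.0164 mg/L

9.53 ML/d = 0.1103 m³/s.
2.4 µg/L = 0.0024 mg/L.
After complete mixing, C₀ = (0.1103·1.1 + 7.12·0.0024) / 7.23 = 0.01914 mg/L.
Travel time t = 4.6e+04 m / 0.70 m/s = 6.571e+04 s = 0.7606 d.
C = 0.01914·exp(−0.20·0.7606) = 0.01914·0.8589 = 0.01644 mg/L.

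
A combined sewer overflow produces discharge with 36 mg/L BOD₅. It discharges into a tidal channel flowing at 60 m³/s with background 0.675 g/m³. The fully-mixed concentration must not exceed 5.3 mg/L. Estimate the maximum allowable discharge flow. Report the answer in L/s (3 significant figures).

Mass balance at complete mixing: C_std·(Q_w + Q_r) = Q_w·C_e + Q_r·C_b.
Rearranging, Q_w = Q_r·(C_std − C_b)/(C_e − C_std) = 60·(5.3 − 0.675) / (36 − 5.3) = 9.039 m³/s.
= 9039 L/s.

9040 L/s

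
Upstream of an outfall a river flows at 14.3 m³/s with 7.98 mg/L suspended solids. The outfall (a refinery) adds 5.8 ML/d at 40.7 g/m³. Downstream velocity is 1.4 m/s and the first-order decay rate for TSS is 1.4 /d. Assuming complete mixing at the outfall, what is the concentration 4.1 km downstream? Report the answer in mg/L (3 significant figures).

5.8 ML/d = 0.06713 m³/s.
After complete mixing, C₀ = (0.06713·40.7 + 14.3·7.98) / 14.37 = 8.133 mg/L.
Travel time t = 4100 m / 1.4 m/s = 2929 s = 0.0339 d.
C = 8.133·exp(−1.4·0.0339) = 8.133·0.9537 = 7.756 mg/L.

7.76 mg/L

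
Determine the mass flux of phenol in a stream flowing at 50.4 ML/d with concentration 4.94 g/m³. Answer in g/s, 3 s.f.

50.4 ML/d = 0.5833 m³/s.
Mass flux = Q·C = 0.5833 m³/s × 4.94 g/m³ = 2.882 g/s.

2.88 g/s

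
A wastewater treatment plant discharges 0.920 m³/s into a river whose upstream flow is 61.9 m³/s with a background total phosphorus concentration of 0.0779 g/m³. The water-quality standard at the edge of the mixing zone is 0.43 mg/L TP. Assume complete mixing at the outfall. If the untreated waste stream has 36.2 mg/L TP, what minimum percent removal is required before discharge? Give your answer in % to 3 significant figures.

33.4 %

Mass balance: 0.43·62.82 = 0.92·Cₑ + 61.9·0.0779.
Cₑ = (27.01 − 4.822) / 0.92 = 24.12 mg/L.
Required removal = 1 − 24.12/36.2 = 33.37 %.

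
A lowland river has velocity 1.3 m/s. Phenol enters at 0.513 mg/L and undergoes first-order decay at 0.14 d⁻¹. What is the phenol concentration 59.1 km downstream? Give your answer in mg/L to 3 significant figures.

Travel time t = 59.1 km / 1.3 m/s = 5.91e+04/1.3 = 4.546e+04 s = 0.5262 d.
First-order decay: C = 0.513·exp(−0.14·0.5262) = 0.513·0.929 = 0.4766 mg/L.

0.477 mg/L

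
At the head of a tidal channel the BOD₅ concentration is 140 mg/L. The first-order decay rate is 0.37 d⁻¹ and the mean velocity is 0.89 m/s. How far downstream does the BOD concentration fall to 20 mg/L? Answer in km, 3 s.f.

404 km

From C = C₀·e^(−kt), t = ln(C₀/C)/k = ln(140/20)/0.37 = 1.946/0.37 = 5.259 d.
Distance = v·t = 0.89 m/s × 4.544e+05 s = 4.044e+05 m = 404.4 km.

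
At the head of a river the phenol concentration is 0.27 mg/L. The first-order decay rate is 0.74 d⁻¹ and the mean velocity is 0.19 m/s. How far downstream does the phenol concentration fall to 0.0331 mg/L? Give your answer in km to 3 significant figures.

46.6 km

From C = C₀·e^(−kt), t = ln(C₀/C)/k = ln(0.27/0.0331)/0.74 = 2.099/0.74 = 2.836 d.
Distance = v·t = 0.19 m/s × 2.451e+05 s = 4.656e+04 m = 46.56 km.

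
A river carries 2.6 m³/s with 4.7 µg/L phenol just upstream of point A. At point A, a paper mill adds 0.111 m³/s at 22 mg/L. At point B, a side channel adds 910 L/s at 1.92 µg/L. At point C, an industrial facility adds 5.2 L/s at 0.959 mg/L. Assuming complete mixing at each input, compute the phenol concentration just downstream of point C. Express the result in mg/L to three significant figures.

0.679 mg/L

4.7 µg/L = 0.0047 mg/L.
After input A: C = (2.6·0.0047 + 0.111·22) / 2.711 = 0.9053 mg/L.
910 L/s = 0.91 m³/s.
1.92 µg/L = 0.00192 mg/L.
After input B: C = (2.711·0.9053 + 0.91·0.00192) / 3.621 = 0.6783 mg/L.
5.2 L/s = 0.0052 m³/s.
After input C: C = (3.621·0.6783 + 0.0052·0.959) / 3.626 = 0.6787 mg/L.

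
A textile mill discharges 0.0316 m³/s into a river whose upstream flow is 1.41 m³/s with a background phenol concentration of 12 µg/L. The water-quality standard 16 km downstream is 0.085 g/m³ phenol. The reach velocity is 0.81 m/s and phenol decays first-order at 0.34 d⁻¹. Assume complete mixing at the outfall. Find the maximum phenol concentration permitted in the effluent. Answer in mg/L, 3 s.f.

3.66 mg/L

12 µg/L = 0.012 mg/L.
Travel time to the compliance point: t = 1.6e+04/0.81 = 1.975e+04 s = 0.2286 d; decay factor exp(−0.34·0.2286) = 0.9252.
So the concentration just after mixing may be at most 0.085/0.9252 = 0.09187 mg/L.
Mass balance: 0.09187·1.442 = 0.0316·Cₑ + 1.41·0.012.
Cₑ = (0.1324 − 0.01692) / 0.0316 = 3.656 mg/L.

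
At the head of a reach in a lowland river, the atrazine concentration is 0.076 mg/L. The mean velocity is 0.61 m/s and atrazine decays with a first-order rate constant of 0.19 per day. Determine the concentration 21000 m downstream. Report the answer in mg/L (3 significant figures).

0.0705 mg/L

Travel time t = 21000 m / 0.61 m/s = 2.1e+04/0.61 = 3.443e+04 s = 0.3985 d.
First-order decay: C = 0.076·exp(−0.19·0.3985) = 0.076·0.9271 = 0.07046 mg/L.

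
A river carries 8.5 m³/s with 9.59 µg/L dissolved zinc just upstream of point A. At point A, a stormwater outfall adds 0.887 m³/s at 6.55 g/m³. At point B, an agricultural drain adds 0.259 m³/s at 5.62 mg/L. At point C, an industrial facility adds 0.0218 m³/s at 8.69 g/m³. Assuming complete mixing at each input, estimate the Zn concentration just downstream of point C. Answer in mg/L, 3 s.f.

9.59 µg/L = 0.00959 mg/L.
After input A: C = (8.5·0.00959 + 0.887·6.55) / 9.387 = 0.6276 mg/L.
After input B: C = (9.387·0.6276 + 0.259·5.62) / 9.646 = 0.7617 mg/L.
After input C: C = (9.646·0.7617 + 0.0218·8.69) / 9.668 = 0.7795 mg/L.

0.780 mg/L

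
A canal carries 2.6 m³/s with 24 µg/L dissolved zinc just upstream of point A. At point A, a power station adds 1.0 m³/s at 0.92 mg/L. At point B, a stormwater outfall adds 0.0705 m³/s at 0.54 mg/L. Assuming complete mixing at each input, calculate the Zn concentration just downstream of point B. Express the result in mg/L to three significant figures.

24 µg/L = 0.024 mg/L.
After input A: C = (2.6·0.024 + 1·0.92) / 3.6 = 0.2729 mg/L.
After input B: C = (3.6·0.2729 + 0.0705·0.54) / 3.671 = 0.278 mg/L.

0.278 mg/L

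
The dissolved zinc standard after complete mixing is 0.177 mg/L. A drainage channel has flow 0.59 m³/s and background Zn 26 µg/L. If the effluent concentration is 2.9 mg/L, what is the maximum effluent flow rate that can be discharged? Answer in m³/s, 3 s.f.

0.0327 m³/s

26 µg/L = 0.026 mg/L.
Mass balance at complete mixing: C_std·(Q_w + Q_r) = Q_w·C_e + Q_r·C_b.
Rearranging, Q_w = Q_r·(C_std − C_b)/(C_e − C_std) = 0.59·(0.177 − 0.026) / (2.9 − 0.177) = 0.03272 m³/s.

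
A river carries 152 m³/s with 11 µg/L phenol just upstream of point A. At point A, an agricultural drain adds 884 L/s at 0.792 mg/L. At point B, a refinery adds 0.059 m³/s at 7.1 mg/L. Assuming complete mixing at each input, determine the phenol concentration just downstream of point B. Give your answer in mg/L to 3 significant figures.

11 µg/L = 0.011 mg/L.
884 L/s = 0.884 m³/s.
After input A: C = (152·0.011 + 0.884·0.792) / 152.9 = 0.01552 mg/L.
After input B: C = (152.9·0.01552 + 0.059·7.1) / 152.9 = 0.01825 mg/L.

0.0182 mg/L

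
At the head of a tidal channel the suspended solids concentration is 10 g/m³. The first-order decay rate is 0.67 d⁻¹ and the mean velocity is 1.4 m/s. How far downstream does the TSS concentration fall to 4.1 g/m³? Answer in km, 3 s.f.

161 km

From C = C₀·e^(−kt), t = ln(C₀/C)/k = ln(10/4.1)/0.67 = 0.8916/0.67 = 1.331 d.
Distance = v·t = 1.4 m/s × 1.15e+05 s = 1.61e+05 m = 161 km.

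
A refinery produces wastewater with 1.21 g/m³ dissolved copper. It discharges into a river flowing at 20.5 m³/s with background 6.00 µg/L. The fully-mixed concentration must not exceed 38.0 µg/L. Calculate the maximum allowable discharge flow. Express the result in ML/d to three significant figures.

48.4 ML/d

6.00 µg/L = 0.006 mg/L.
38.0 µg/L = 0.038 mg/L.
Mass balance at complete mixing: C_std·(Q_w + Q_r) = Q_w·C_e + Q_r·C_b.
Rearranging, Q_w = Q_r·(C_std − C_b)/(C_e − C_std) = 20.5·(0.038 − 0.006) / (1.21 − 0.038) = 0.5597 m³/s.
= 48.36 ML/d.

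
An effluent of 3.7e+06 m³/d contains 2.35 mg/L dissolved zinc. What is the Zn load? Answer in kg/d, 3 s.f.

8700 kg/d

3.7e+06 m³/d = 42.82 m³/s.
Mass flux = Q·C = 42.82 m³/s × 2.35 g/m³ = 100.6 g/s.
= 100.6 g/s × 86.4 = 8695 kg/d.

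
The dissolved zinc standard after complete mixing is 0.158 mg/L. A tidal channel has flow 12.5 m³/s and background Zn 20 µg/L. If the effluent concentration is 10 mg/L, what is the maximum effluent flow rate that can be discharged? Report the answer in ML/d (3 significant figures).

20 µg/L = 0.02 mg/L.
Mass balance at complete mixing: C_std·(Q_w + Q_r) = Q_w·C_e + Q_r·C_b.
Rearranging, Q_w = Q_r·(C_std − C_b)/(C_e − C_std) = 12.5·(0.158 − 0.02) / (10 − 0.158) = 0.1753 m³/s.
= 15.14 ML/d.

15.1 ML/d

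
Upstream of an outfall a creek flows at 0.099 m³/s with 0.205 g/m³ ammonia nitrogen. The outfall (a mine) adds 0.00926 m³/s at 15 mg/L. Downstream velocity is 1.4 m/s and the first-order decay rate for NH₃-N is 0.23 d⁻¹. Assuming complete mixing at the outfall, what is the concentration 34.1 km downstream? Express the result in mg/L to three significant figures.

1.38 mg/L

After complete mixing, C₀ = (0.00926·15 + 0.099·0.205) / 0.1083 = 1.47 mg/L.
Travel time t = 3.41e+04 m / 1.4 m/s = 2.436e+04 s = 0.2819 d.
C = 1.47·exp(−0.23·0.2819) = 1.47·0.9372 = 1.378 mg/L.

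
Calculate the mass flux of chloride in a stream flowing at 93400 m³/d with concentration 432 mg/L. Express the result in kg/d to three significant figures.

40300 kg/d

93400 m³/d = 1.081 m³/s.
Mass flux = Q·C = 1.081 m³/s × 432 g/m³ = 467 g/s.
= 467 g/s × 86.4 = 4.035e+04 kg/d.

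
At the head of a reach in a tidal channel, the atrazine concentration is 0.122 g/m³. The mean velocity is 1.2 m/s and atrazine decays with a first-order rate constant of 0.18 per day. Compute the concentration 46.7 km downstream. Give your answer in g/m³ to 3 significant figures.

0.112 g/m³

Travel time t = 46.7 km / 1.2 m/s = 4.67e+04/1.2 = 3.892e+04 s = 0.4504 d.
First-order decay: C = 0.122·exp(−0.18·0.4504) = 0.122·0.9221 = 0.1125 g/m³.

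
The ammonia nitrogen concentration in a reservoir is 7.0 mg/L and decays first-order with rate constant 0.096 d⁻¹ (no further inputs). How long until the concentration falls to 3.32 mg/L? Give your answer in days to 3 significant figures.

t = ln(C₀/C)/k = ln(7.0/3.32)/0.096 = 0.7459/0.096 = 7.77 d.

7.77 d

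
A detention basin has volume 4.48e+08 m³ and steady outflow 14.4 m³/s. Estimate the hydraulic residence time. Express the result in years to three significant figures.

Q = 14.4 m³/s × 3.156e+07 s/yr = 4.544e+08 m³/yr.
Hydraulic residence time τ = V/Q = 4.48e+08/4.544e+08 = 0.9859 yr.

0.986 yr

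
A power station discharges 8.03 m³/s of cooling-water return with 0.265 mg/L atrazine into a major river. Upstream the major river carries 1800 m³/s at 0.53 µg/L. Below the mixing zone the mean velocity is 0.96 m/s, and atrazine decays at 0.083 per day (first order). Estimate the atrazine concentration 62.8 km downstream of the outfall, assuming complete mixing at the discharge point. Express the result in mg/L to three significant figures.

0.53 µg/L = 0.00053 mg/L.
After complete mixing, C₀ = (8.03·0.265 + 1800·0.00053) / 1808 = 0.001705 mg/L.
Travel time t = 6.28e+04 m / 0.96 m/s = 6.542e+04 s = 0.7571 d.
C = 0.001705·exp(−0.083·0.7571) = 0.001705·0.9391 = 0.001601 mg/L.

0.00160 mg/L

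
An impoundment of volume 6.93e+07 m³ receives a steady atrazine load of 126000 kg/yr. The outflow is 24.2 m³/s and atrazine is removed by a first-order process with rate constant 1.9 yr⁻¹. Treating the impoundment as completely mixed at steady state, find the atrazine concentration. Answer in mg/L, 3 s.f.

0.141 mg/L

Outflow Q = 24.2 m³/s × 3.156e+07 s/yr = 7.637e+08 m³/yr.
Steady-state CSTR mass balance: W = Q·C + k·V·C, so C = W/(Q + kV).
Q + kV = 7.637e+08 + 1.9·6.93e+07 = 8.954e+08 m³/yr.
C = 126000/8.954e+08 = 0.0001407 kg/m³ = 0.1407 mg/L.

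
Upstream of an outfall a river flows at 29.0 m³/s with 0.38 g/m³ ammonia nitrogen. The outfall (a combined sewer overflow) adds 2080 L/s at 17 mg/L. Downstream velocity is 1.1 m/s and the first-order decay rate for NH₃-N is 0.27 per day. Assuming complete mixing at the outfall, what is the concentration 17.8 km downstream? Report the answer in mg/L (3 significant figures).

1.42 mg/L

2080 L/s = 2.08 m³/s.
After complete mixing, C₀ = (2.08·17 + 29·0.38) / 31.08 = 1.492 mg/L.
Travel time t = 1.78e+04 m / 1.1 m/s = 1.618e+04 s = 0.1873 d.
C = 1.492·exp(−0.27·0.1873) = 1.492·0.9507 = 1.419 mg/L.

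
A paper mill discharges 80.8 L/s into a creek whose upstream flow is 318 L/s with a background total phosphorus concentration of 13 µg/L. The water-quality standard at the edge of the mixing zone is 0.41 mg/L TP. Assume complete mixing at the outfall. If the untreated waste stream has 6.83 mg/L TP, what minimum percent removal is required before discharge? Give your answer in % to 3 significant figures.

71.1 %

80.8 L/s = 0.0808 m³/s.
318 L/s = 0.318 m³/s.
13 µg/L = 0.013 mg/L.
Mass balance: 0.41·0.3988 = 0.0808·Cₑ + 0.318·0.013.
Cₑ = (0.1635 − 0.004134) / 0.0808 = 1.972 mg/L.
Required removal = 1 − 1.972/6.83 = 71.12 %.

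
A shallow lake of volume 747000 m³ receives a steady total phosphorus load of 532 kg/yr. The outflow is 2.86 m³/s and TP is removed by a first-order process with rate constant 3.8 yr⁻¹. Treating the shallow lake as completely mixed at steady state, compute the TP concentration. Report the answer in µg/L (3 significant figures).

5.71 µg/L

Outflow Q = 2.86 m³/s × 3.156e+07 s/yr = 9.025e+07 m³/yr.
Steady-state CSTR mass balance: W = Q·C + k·V·C, so C = W/(Q + kV).
Q + kV = 9.025e+07 + 3.8·747000 = 9.309e+07 m³/yr.
C = 532/9.309e+07 = 5.715e-06 kg/m³ = 0.005715 mg/L = 5.715 µg/L.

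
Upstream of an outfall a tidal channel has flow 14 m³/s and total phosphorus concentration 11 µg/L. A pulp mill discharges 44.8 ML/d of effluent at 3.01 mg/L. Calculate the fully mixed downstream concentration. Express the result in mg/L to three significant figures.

0.118 mg/L

44.8 ML/d = 0.5185 m³/s.
11 µg/L = 0.011 mg/L.
Conservation of mass across the mixing zone: C = (0.5185·3.01 + 14·0.011) / (0.5185 + 14) = 1.715/14.52 = 0.1181 mg/L.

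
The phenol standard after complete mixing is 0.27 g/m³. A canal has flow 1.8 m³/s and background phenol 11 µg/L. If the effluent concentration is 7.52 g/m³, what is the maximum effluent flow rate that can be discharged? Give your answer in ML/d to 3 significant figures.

5.56 ML/d

11 µg/L = 0.011 mg/L.
Mass balance at complete mixing: C_std·(Q_w + Q_r) = Q_w·C_e + Q_r·C_b.
Rearranging, Q_w = Q_r·(C_std − C_b)/(C_e − C_std) = 1.8·(0.27 − 0.011) / (7.52 − 0.27) = 0.0643 m³/s.
= 5.556 ML/d.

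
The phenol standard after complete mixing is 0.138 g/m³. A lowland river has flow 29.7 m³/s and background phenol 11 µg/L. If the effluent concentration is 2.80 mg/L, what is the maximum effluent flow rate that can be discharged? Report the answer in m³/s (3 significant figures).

1.42 m³/s

11 µg/L = 0.011 mg/L.
Mass balance at complete mixing: C_std·(Q_w + Q_r) = Q_w·C_e + Q_r·C_b.
Rearranging, Q_w = Q_r·(C_std − C_b)/(C_e − C_std) = 29.7·(0.138 − 0.011) / (2.8 − 0.138) = 1.417 m³/s.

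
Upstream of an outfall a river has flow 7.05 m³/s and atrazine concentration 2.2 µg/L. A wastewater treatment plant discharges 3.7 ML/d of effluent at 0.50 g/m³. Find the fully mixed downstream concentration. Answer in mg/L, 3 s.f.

3.7 ML/d = 0.04282 m³/s.
2.2 µg/L = 0.0022 mg/L.
By mass balance at complete mixing, C = (0.04282·0.5 + 7.05·0.0022) / (0.04282 + 7.05) = 0.03692/7.093 = 0.005206 mg/L.

0.00521 mg/L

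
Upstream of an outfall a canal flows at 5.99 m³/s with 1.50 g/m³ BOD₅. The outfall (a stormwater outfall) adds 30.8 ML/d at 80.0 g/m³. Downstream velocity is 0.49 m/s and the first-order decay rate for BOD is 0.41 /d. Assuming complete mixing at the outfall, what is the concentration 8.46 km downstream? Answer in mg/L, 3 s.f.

30.8 ML/d = 0.3565 m³/s.
After complete mixing, C₀ = (0.3565·80 + 5.99·1.5) / 6.346 = 5.909 mg/L.
Travel time t = 8460 m / 0.49 m/s = 1.727e+04 s = 0.1998 d.
C = 5.909·exp(−0.41·0.1998) = 5.909·0.9213 = 5.444 mg/L.

5.44 mg/L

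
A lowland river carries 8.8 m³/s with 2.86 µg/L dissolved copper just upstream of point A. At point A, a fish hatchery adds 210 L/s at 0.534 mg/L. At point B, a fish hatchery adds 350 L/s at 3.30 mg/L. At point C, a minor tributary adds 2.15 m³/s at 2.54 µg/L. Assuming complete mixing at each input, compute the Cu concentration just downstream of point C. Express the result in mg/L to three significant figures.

2.86 µg/L = 0.00286 mg/L.
210 L/s = 0.21 m³/s.
After input A: C = (8.8·0.00286 + 0.21·0.534) / 9.01 = 0.01524 mg/L.
350 L/s = 0.35 m³/s.
After input B: C = (9.01·0.01524 + 0.35·3.3) / 9.36 = 0.1381 mg/L.
2.54 µg/L = 0.00254 mg/L.
After input C: C = (9.36·0.1381 + 2.15·0.00254) / 11.51 = 0.1128 mg/L.

0.113 mg/L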